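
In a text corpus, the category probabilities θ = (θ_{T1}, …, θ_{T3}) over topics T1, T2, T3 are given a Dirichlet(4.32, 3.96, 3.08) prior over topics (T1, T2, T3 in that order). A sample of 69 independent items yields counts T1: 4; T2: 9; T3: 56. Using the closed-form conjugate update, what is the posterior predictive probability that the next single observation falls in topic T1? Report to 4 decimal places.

0.1035

The Dirichlet prior is conjugate to the Multinomial likelihood: each posterior αⱼ = prior αⱼ + observed count nⱼ.
Posterior concentration: (8.32, 12.96, 59.08), total = 80.36.
P(next = T1 | data) = α_{T1}/Σα = 0.1035.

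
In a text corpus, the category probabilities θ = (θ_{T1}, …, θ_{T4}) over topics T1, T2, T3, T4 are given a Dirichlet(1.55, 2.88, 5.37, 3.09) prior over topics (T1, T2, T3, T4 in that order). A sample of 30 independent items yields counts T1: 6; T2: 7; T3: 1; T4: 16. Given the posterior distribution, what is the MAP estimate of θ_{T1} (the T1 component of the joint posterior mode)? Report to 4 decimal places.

0.1684

The Dirichlet prior is conjugate to the Multinomial likelihood: each posterior αⱼ = prior αⱼ + observed count nⱼ.
Posterior concentration: (7.55, 9.88, 6.37, 19.09), total = 42.89.
Joint mode component: (α_{T1}−1)/(Σα−K) = 6.55/38.89 = 0.1684.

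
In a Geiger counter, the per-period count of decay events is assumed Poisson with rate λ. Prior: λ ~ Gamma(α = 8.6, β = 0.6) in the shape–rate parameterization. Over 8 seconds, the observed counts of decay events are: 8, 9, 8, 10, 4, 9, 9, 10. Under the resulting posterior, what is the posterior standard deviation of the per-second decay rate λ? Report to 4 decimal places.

With a Gamma(shape α, rate β) prior, the Poisson likelihood is conjugate: the posterior is Gamma(α + ΣXᵢ, β + n).
Sum of counts S = 67 over n = 8 seconds.
Posterior: Gamma(α+S, β+n) = Gamma(8.6+67, 0.6+8) = Gamma(75.6, 8.6).
SD = √α/β = √75.6/8.6 = 1.0110.

1.0110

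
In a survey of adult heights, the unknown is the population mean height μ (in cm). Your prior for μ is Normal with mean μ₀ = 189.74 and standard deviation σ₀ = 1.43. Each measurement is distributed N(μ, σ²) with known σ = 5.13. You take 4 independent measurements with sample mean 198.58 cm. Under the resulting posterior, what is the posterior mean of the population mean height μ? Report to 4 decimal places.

For Normal data with known variance σ², a Normal(μ₀, σ₀²) prior on μ is conjugate. Posterior precision = 1/σ₀² + n/σ²; posterior mean is the precision-weighted average of μ₀ and x̄.
n·x̄ = 4·198.58 = 794.32.
σ₀² = 1.43² = 2.0449, σ² = 5.13² = 26.3169; σ² + n·σ₀² = 26.3169 + 4·2.0449 = 34.4965.
Posterior mean = (μ₀/σ₀² + n·x̄/σ²)/(1/σ₀² + n/σ²) = (σ²·μ₀ + σ₀²·n·x̄)/(σ² + n·σ₀²) = (26.3169·189.74 + 2.0449·794.32)/34.4965 = 6617.673574/34.4965 = 191.8361.

191.8361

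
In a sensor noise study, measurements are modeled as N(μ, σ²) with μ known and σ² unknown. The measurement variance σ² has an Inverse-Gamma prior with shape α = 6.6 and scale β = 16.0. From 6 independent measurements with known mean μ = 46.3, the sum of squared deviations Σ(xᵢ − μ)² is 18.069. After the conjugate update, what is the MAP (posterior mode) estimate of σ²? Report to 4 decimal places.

With known mean μ and an Inverse-Gamma(α, β) prior on σ², the Normal likelihood is conjugate: posterior is Inv-Gamma(α + n/2, β + Σ(xᵢ−μ)²/2).
Posterior: Inv-Gamma(6.6 + 6/2, 16.0 + 18.069/2) = Inv-Gamma(9.60, 25.0345).
Mode = β/(α+1) = 25.0345/10.60 = 2.3617.

2.3617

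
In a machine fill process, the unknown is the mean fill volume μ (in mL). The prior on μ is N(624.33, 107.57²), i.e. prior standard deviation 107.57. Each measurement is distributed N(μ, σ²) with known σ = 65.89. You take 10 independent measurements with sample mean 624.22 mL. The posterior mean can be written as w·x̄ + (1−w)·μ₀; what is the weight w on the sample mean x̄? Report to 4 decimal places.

For Normal data with known variance σ², a Normal(μ₀, σ₀²) prior on μ is conjugate. Posterior precision = 1/σ₀² + n/σ²; posterior mean is the precision-weighted average of μ₀ and x̄.
σ₀² = 107.57² = 11571.3049, σ² = 65.89² = 4341.4921. Prior precision 1/σ₀² = 1/11571.3049; data precision n/σ² = 10/4341.4921.
w = (n/σ²)/(1/σ₀² + n/σ²) = n·σ₀²/(σ² + n·σ₀²) = 10·11571.3049/(4341.4921 + 10·11571.3049) = 115713.049/120054.5411 = 0.9638.

0.9638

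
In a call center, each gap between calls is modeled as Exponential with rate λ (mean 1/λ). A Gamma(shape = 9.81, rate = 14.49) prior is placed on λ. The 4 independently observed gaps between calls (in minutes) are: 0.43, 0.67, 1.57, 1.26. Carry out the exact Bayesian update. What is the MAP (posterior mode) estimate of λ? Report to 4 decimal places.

With a Gamma(shape α, rate β) prior on the exponential rate λ, the posterior after n observations with total T = Σxᵢ is Gamma(α+n, β+T).
Sum of observations T = 3.93 minutes; n = 4.
Posterior: Gamma(9.81+4, 14.49+3.93) = Gamma(13.81, 18.42).
Mode = (α−1)/β = 0.6954.

0.6954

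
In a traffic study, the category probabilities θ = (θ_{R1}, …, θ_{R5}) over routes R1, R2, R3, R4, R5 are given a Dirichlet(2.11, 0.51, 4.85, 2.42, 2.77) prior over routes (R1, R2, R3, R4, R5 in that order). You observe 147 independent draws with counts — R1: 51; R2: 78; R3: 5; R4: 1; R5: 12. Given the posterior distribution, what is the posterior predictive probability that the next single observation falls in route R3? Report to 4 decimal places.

0.0617

The Dirichlet prior is conjugate to the Multinomial likelihood: each posterior αⱼ = prior αⱼ + observed count nⱼ.
Posterior concentration: (53.11, 78.51, 9.85, 3.42, 14.77), total = 159.66.
P(next = R3 | data) = α_{R3}/Σα = 0.0617.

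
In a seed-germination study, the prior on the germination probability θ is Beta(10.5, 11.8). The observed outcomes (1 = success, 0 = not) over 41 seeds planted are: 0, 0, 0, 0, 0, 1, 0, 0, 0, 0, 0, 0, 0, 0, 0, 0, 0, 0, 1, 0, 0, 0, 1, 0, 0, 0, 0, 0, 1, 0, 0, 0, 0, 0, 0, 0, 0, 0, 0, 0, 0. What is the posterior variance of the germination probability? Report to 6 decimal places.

The Beta prior is conjugate to a Binomial/Bernoulli likelihood; the update adds successes to α and failures to β.
Posterior: Beta(α+k, β+n−k) = Beta(10.5+4, 11.8+37) = Beta(14.5, 48.8).
Var = αβ/((α+β)²(α+β+1)) = 14.5·48.8/(63.3²·64.3) = 0.002746.

0.002746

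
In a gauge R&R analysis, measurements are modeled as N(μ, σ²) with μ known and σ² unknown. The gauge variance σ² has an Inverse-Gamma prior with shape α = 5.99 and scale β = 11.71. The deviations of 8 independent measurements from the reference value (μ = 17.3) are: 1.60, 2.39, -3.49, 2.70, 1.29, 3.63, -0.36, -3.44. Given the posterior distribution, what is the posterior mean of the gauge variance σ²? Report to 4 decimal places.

4.3363

With known mean μ and an Inverse-Gamma(α, β) prior on σ², the Normal likelihood is conjugate: posterior is Inv-Gamma(α + n/2, β + Σ(xᵢ−μ)²/2).
Σ(xᵢ−μ)² = (1.60)² + (2.39)² + (-3.49)² + (2.70)² + (1.29)² + (3.63)² + (-0.36)² + (-3.44)² = 54.5464.
Posterior: Inv-Gamma(5.99 + 8/2, 11.71 + 54.5464/2) = Inv-Gamma(9.99, 38.98320).
E[σ²|data] = β/(α−1) = 38.98320/8.99 = 4.3363.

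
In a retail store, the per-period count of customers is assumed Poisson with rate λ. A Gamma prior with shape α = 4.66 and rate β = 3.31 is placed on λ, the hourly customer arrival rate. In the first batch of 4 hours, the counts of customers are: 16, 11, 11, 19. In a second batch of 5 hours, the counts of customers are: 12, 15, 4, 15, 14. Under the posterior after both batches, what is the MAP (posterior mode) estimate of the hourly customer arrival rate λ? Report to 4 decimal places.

With a Gamma(shape α, rate β) prior, the Poisson likelihood is conjugate: the posterior is Gamma(α + ΣXᵢ, β + n).
Batch 1: sum of counts S = 57 over n = 4 hours.
After batch 1: Gamma(α+S, β+n) = Gamma(4.66+57, 3.31+4) = Gamma(61.66, 7.31).
Batch 2: sum of counts S = 60 over n = 5 hours.
After batch 2: Gamma(α+S, β+n) = Gamma(61.66+60, 7.31+5) = Gamma(121.66, 12.31).
Mode of Gamma(α,β) for α≥1 is (α−1)/β = 120.66/12.31 = 9.8018.

9.8018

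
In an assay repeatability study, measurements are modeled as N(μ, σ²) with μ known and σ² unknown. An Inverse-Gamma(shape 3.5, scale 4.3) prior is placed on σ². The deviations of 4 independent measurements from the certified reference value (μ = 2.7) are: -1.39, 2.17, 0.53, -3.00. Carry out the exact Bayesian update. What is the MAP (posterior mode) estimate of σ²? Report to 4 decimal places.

1.8863

With known mean μ and an Inverse-Gamma(α, β) prior on σ², the Normal likelihood is conjugate: posterior is Inv-Gamma(α + n/2, β + Σ(xᵢ−μ)²/2).
Σ(xᵢ−μ)² = (-1.39)² + (2.17)² + (0.53)² + (-3.00)² = 15.9219.
Posterior: Inv-Gamma(3.5 + 4/2, 4.3 + 15.9219/2) = Inv-Gamma(5.50, 12.26095).
Mode = β/(α+1) = 12.26095/6.50 = 1.8863.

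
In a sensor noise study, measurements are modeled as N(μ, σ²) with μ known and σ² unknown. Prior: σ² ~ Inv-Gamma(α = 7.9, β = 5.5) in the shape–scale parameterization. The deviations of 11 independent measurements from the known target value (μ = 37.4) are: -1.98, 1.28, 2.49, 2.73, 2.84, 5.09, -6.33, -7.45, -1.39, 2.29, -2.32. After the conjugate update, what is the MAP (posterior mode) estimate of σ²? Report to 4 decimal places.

With known mean μ and an Inverse-Gamma(α, β) prior on σ², the Normal likelihood is conjugate: posterior is Inv-Gamma(α + n/2, β + Σ(xᵢ−μ)²/2).
Σ(xᵢ−μ)² = (-1.98)² + (1.28)² + (2.49)² + (2.73)² + (2.84)² + (5.09)² + (-6.33)² + (-7.45)² + (-1.39)² + (2.29)² + (-2.32)² = 161.3155.
Posterior: Inv-Gamma(7.9 + 11/2, 5.5 + 161.3155/2) = Inv-Gamma(13.40, 86.15775).
Mode = β/(α+1) = 86.15775/14.40 = 5.9832.

5.9832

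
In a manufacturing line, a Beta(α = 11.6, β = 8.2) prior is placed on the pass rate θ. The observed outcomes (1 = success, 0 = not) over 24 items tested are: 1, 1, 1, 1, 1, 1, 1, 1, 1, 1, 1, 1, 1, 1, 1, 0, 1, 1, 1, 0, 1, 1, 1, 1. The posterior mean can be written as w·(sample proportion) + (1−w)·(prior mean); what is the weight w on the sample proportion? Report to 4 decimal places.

0.5479

The Beta prior is conjugate to a Binomial/Bernoulli likelihood; the update adds successes to α and failures to β.
Posterior mean = (α₀+k)/(α₀+β₀+n) = [n/(α₀+β₀+n)]·(k/n) + [(α₀+β₀)/(α₀+β₀+n)]·α₀/(α₀+β₀), so only n and the prior enter the weight.
The weight on the data is w = n/(α₀+β₀+n) = 24/(11.6+8.2+24) = 24/43.8 = 0.5479.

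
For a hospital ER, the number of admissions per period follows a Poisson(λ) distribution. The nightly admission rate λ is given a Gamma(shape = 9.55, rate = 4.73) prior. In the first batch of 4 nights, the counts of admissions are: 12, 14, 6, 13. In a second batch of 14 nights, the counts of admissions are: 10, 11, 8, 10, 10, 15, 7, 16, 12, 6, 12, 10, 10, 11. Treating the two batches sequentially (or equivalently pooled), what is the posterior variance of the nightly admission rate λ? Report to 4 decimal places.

With a Gamma(shape α, rate β) prior, the Poisson likelihood is conjugate: the posterior is Gamma(α + ΣXᵢ, β + n).
Batch 1: sum of counts S = 45 over n = 4 nights.
After batch 1: Gamma(α+S, β+n) = Gamma(9.55+45, 4.73+4) = Gamma(54.55, 8.73).
Batch 2: sum of counts S = 148 over n = 14 nights.
After batch 2: Gamma(α+S, β+n) = Gamma(54.55+148, 8.73+14) = Gamma(202.55, 22.73).
Var = α/β² = 202.55/22.73² = 0.3920.

0.3920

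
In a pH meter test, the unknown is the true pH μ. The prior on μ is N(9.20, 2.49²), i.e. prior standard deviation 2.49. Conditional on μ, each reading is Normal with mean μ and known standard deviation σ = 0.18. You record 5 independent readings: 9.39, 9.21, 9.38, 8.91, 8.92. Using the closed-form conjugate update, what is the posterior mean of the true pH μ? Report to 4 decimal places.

9.1620

For Normal data with known variance σ², a Normal(μ₀, σ₀²) prior on μ is conjugate. Posterior precision = 1/σ₀² + n/σ²; posterior mean is the precision-weighted average of μ₀ and x̄.
Σxᵢ = 9.39 + 9.21 + 9.38 + 8.91 + 8.92 = 45.81, so n·x̄ = 45.81.
σ₀² = 2.49² = 6.2001, σ² = 0.18² = 0.0324; σ² + n·σ₀² = 0.0324 + 5·6.2001 = 31.0329.
Posterior mean = (μ₀/σ₀² + n·x̄/σ²)/(1/σ₀² + n/σ²) = (σ²·μ₀ + σ₀²·n·x̄)/(σ² + n·σ₀²) = (0.0324·9.20 + 6.2001·45.81)/31.0329 = 284.324661/31.0329 = 9.1620.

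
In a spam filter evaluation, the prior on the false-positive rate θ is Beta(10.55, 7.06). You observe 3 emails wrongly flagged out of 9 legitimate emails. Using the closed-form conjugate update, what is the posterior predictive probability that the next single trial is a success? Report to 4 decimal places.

The Beta prior is conjugate to a Binomial/Bernoulli likelihood; the update adds successes to α and failures to β.
Posterior: Beta(α+k, β+n−k) = Beta(10.55+3, 7.06+6) = Beta(13.55, 13.06).
For a single future Bernoulli trial, P(success | data) = α/(α+β) = 0.5092.

0.5092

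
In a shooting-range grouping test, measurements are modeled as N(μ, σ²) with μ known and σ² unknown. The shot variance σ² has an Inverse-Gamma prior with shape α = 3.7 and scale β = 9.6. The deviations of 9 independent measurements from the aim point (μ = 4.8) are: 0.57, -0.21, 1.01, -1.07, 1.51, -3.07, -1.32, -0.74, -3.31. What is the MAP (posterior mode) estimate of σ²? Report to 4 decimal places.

With known mean μ and an Inverse-Gamma(α, β) prior on σ², the Normal likelihood is conjugate: posterior is Inv-Gamma(α + n/2, β + Σ(xᵢ−μ)²/2).
Σ(xᵢ−μ)² = (0.57)² + (-0.21)² + (1.01)² + (-1.07)² + (1.51)² + (-3.07)² + (-1.32)² + (-0.74)² + (-3.31)² = 27.4851.
Posterior: Inv-Gamma(3.7 + 9/2, 9.6 + 27.4851/2) = Inv-Gamma(8.20, 23.34255).
Mode = β/(α+1) = 23.34255/9.20 = 2.5372.

2.5372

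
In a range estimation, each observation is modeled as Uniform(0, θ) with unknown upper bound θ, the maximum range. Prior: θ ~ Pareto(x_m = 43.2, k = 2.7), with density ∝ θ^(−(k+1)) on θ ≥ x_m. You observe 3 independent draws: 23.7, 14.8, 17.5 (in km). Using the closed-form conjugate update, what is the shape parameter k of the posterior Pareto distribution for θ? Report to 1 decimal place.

5.7

A Pareto(scale x_m, shape k) prior on the upper bound θ of Uniform(0, θ) is conjugate: posterior is Pareto(max(x_m, max xᵢ), k + n).
Sample maximum = 23.7; prior scale x_m = 43.2 → posterior scale = max = 43.2.
Posterior shape = 2.7 + 3 = 5.7.
Posterior shape k = 5.7.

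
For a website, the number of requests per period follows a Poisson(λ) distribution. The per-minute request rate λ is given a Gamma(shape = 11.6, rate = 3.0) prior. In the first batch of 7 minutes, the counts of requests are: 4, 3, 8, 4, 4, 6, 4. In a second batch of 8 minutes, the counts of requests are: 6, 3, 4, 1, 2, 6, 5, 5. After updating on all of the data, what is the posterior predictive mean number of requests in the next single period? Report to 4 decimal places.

4.2556

With a Gamma(shape α, rate β) prior, the Poisson likelihood is conjugate: the posterior is Gamma(α + ΣXᵢ, β + n).
Batch 1: sum of counts S = 33 over n = 7 minutes.
After batch 1: Gamma(α+S, β+n) = Gamma(11.6+33, 3.0+7) = Gamma(44.6, 10.0).
Batch 2: sum of counts S = 32 over n = 8 minutes.
After batch 2: Gamma(α+S, β+n) = Gamma(44.6+32, 10.0+8) = Gamma(76.6, 18.0).
The predictive distribution for one future period is NegBinom with mean α/β = 4.2556.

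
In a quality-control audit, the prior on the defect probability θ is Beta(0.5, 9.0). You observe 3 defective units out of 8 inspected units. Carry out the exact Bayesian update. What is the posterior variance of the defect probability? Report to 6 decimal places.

The Beta prior is conjugate to a Binomial/Bernoulli likelihood; the update adds successes to α and failures to β.
Posterior: Beta(α+k, β+n−k) = Beta(0.5+3, 9.0+5) = Beta(3.5, 14.0).
Var = αβ/((α+β)²(α+β+1)) = 3.5·14.0/(17.5²·18.5) = 0.008649.

0.008649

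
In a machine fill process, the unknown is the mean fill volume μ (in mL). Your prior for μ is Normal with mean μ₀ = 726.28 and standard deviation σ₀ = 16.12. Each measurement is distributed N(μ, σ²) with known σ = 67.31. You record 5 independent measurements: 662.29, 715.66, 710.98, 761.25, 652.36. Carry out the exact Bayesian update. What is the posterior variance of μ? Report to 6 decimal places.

For Normal data with known variance σ², a Normal(μ₀, σ₀²) prior on μ is conjugate. Posterior precision = 1/σ₀² + n/σ²; posterior mean is the precision-weighted average of μ₀ and x̄.
σ₀² = 16.12² = 259.8544, σ² = 67.31² = 4530.6361; σ² + n·σ₀² = 4530.6361 + 5·259.8544 = 5829.9081.
Posterior precision = 1/σ₀² + n/σ² = 1/259.8544 + 5/4530.6361 = (σ² + n·σ₀²)/(σ₀²σ²) = 5829.9081/(259.8544·4530.6361); posterior variance σₙ² = σ₀²σ²/(σ² + n·σ₀²) = 259.8544·4530.6361/5829.9081 = 201.942416.

201.942416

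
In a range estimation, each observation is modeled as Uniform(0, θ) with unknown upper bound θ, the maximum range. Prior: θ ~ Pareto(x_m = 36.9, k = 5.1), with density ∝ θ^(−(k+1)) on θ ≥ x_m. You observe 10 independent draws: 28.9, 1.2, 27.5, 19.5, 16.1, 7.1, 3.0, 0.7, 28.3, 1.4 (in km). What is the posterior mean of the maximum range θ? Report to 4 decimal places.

39.5170

A Pareto(scale x_m, shape k) prior on the upper bound θ of Uniform(0, θ) is conjugate: posterior is Pareto(max(x_m, max xᵢ), k + n).
Sample maximum = 28.9; prior scale x_m = 36.9 → posterior scale = max = 36.9.
Posterior shape = 5.1 + 10 = 15.1.
E[θ|data] = k·x_m/(k−1) = 15.1·36.9/14.1 = 39.5170.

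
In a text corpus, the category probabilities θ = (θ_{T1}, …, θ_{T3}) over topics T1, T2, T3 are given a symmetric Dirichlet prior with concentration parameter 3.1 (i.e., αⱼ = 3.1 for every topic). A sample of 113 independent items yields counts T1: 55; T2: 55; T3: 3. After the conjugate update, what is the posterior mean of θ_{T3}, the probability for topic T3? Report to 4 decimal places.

The Dirichlet prior is conjugate to the Multinomial likelihood: each posterior αⱼ = prior αⱼ + observed count nⱼ.
Posterior concentration: (58.1, 58.1, 6.1), total = 122.3.
E[θ_{T3}|data] = α_{T3}/Σα = 6.1/122.3 = 0.0499.

0.0499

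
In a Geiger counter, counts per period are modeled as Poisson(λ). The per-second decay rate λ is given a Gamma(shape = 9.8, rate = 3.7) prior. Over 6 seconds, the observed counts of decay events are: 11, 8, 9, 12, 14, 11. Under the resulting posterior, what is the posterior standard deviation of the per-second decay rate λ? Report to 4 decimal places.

With a Gamma(shape α, rate β) prior, the Poisson likelihood is conjugate: the posterior is Gamma(α + ΣXᵢ, β + n).
Sum of counts S = 65 over n = 6 seconds.
Posterior: Gamma(α+S, β+n) = Gamma(9.8+65, 3.7+6) = Gamma(74.8, 9.7).
SD = √α/β = √74.8/9.7 = 0.8916.

0.8916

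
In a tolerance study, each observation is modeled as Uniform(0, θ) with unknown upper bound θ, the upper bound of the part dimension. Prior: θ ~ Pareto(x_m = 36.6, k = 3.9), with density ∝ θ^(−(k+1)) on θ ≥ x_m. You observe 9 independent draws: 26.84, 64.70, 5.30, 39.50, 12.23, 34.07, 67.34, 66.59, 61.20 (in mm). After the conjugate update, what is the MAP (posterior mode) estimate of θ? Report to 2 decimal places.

A Pareto(scale x_m, shape k) prior on the upper bound θ of Uniform(0, θ) is conjugate: posterior is Pareto(max(x_m, max xᵢ), k + n).
Sample maximum = 67.34; prior scale x_m = 36.6 → posterior scale = max = 67.34.
Posterior shape = 3.9 + 9 = 12.9.
The Pareto density is decreasing on [x_m, ∞), so the mode is x_m = 67.34.

67.34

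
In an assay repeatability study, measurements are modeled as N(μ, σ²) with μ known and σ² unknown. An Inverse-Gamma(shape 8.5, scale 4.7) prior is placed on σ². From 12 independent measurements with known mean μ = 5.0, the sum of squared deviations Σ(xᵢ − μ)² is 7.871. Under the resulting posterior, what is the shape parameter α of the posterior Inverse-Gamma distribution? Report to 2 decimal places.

14.50

With known mean μ and an Inverse-Gamma(α, β) prior on σ², the Normal likelihood is conjugate: posterior is Inv-Gamma(α + n/2, β + Σ(xᵢ−μ)²/2).
Posterior: Inv-Gamma(8.5 + 12/2, 4.7 + 7.871/2) = Inv-Gamma(14.50, 8.6355).
Posterior α = 14.50.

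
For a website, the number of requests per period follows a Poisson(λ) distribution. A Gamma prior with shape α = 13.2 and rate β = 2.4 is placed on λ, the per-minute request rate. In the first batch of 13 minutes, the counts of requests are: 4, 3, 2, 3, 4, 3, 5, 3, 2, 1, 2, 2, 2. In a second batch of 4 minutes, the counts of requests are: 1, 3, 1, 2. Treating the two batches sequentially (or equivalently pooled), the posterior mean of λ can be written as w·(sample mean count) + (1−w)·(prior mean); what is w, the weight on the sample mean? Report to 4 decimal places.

With a Gamma(shape α, rate β) prior, the Poisson likelihood is conjugate: the posterior is Gamma(α + ΣXᵢ, β + n).
Total number of minutes: n = 13 + 4 = 17.
Posterior mean = (α₀+S)/(β₀+n) = [n/(β₀+n)]·(S/n) + [β₀/(β₀+n)]·(α₀/β₀), so only n and β₀ enter the weight.
Weight on data w = n/(β₀+n) = 17/(2.4+17) = 17/19.4 = 0.8763.

0.8763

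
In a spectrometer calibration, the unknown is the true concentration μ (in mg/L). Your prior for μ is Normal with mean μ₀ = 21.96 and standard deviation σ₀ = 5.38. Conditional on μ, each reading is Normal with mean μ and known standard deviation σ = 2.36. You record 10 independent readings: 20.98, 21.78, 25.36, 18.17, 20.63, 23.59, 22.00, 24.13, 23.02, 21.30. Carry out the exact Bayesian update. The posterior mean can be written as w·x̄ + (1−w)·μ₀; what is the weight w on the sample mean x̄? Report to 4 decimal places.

For Normal data with known variance σ², a Normal(μ₀, σ₀²) prior on μ is conjugate. Posterior precision = 1/σ₀² + n/σ²; posterior mean is the precision-weighted average of μ₀ and x̄.
σ₀² = 5.38² = 28.9444, σ² = 2.36² = 5.5696. Prior precision 1/σ₀² = 1/28.9444; data precision n/σ² = 10/5.5696.
w = (n/σ²)/(1/σ₀² + n/σ²) = n·σ₀²/(σ² + n·σ₀²) = 10·28.9444/(5.5696 + 10·28.9444) = 289.444/295.0136 = 0.9811.

0.9811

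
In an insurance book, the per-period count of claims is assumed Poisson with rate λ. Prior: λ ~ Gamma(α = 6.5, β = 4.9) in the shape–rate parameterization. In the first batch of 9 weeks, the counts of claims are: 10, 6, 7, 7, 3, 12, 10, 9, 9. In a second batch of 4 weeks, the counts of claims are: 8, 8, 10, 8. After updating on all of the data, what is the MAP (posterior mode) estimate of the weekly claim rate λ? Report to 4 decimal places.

6.2849

With a Gamma(shape α, rate β) prior, the Poisson likelihood is conjugate: the posterior is Gamma(α + ΣXᵢ, β + n).
Batch 1: sum of counts S = 73 over n = 9 weeks.
After batch 1: Gamma(α+S, β+n) = Gamma(6.5+73, 4.9+9) = Gamma(79.5, 13.9).
Batch 2: sum of counts S = 34 over n = 4 weeks.
After batch 2: Gamma(α+S, β+n) = Gamma(79.5+34, 13.9+4) = Gamma(113.5, 17.9).
Mode of Gamma(α,β) for α≥1 is (α−1)/β = 112.5/17.9 = 6.2849.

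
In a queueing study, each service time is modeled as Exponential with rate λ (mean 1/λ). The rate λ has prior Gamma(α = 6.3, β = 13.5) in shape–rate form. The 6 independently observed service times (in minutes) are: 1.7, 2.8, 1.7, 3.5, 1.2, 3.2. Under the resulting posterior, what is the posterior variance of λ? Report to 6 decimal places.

0.016147

With a Gamma(shape α, rate β) prior on the exponential rate λ, the posterior after n observations with total T = Σxᵢ is Gamma(α+n, β+T).
Sum of observations T = 14.1 minutes; n = 6.
Posterior: Gamma(6.3+6, 13.5+14.1) = Gamma(12.3, 27.6).
Var = α/β² = 0.016147.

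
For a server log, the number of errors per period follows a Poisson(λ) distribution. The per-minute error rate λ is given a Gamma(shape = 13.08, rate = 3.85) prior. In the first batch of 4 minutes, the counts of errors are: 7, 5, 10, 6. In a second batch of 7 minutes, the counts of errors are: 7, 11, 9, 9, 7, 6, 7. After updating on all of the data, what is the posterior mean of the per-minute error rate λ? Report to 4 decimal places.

With a Gamma(shape α, rate β) prior, the Poisson likelihood is conjugate: the posterior is Gamma(α + ΣXᵢ, β + n).
Batch 1: sum of counts S = 28 over n = 4 minutes.
After batch 1: Gamma(α+S, β+n) = Gamma(13.08+28, 3.85+4) = Gamma(41.08, 7.85).
Batch 2: sum of counts S = 56 over n = 7 minutes.
After batch 2: Gamma(α+S, β+n) = Gamma(41.08+56, 7.85+7) = Gamma(97.08, 14.85).
Posterior mean = α/β = 97.08/14.85 = 6.5374.

6.5374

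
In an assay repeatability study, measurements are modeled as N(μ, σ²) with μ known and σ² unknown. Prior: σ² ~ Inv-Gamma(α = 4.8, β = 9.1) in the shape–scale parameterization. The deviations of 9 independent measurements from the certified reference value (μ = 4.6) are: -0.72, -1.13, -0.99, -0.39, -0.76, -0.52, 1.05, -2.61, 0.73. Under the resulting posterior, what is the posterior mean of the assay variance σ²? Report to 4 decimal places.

1.8327

With known mean μ and an Inverse-Gamma(α, β) prior on σ², the Normal likelihood is conjugate: posterior is Inv-Gamma(α + n/2, β + Σ(xᵢ−μ)²/2).
Σ(xᵢ−μ)² = (-0.72)² + (-1.13)² + (-0.99)² + (-0.39)² + (-0.76)² + (-0.52)² + (1.05)² + (-2.61)² + (0.73)² = 12.2230.
Posterior: Inv-Gamma(4.8 + 9/2, 9.1 + 12.2230/2) = Inv-Gamma(9.30, 15.21150).
E[σ²|data] = β/(α−1) = 15.21150/8.30 = 1.8327.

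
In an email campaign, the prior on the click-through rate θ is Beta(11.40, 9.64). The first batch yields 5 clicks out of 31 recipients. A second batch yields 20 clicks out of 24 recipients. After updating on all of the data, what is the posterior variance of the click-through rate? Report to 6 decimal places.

0.003239

The Beta prior is conjugate to a Binomial/Bernoulli likelihood; the update adds successes to α and failures to β.
After batch 1: Beta(11.40+5, 9.64+26) = Beta(16.40, 35.64).
After batch 2: Beta(16.40+20, 35.64+4) = Beta(36.40, 39.64).
Var = αβ/((α+β)²(α+β+1)) = 36.40·39.64/(76.04²·77.04) = 0.003239.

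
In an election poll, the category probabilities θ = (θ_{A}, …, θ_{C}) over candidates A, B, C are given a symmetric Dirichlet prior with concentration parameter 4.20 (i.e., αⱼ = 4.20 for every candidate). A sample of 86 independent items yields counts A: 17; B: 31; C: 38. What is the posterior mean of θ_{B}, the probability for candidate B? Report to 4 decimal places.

The Dirichlet prior is conjugate to the Multinomial likelihood: each posterior αⱼ = prior αⱼ + observed count nⱼ.
Posterior concentration: (21.20, 35.20, 42.20), total = 98.60.
E[θ_{B}|data] = α_{B}/Σα = 35.20/98.60 = 0.3570.

0.3570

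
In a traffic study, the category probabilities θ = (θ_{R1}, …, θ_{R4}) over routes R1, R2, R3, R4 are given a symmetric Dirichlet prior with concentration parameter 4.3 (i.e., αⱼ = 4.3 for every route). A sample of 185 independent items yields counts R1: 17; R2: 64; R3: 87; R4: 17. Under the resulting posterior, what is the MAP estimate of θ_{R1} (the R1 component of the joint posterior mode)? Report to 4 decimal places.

0.1024

The Dirichlet prior is conjugate to the Multinomial likelihood: each posterior αⱼ = prior αⱼ + observed count nⱼ.
Posterior concentration: (21.3, 68.3, 91.3, 21.3), total = 202.2.
Joint mode component: (α_{R1}−1)/(Σα−K) = 20.3/198.2 = 0.1024.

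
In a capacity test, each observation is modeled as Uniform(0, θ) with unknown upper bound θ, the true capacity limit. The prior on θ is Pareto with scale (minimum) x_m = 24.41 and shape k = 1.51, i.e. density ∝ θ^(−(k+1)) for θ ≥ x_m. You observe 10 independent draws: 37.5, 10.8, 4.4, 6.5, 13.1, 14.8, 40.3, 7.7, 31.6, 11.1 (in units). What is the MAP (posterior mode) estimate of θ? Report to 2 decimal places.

A Pareto(scale x_m, shape k) prior on the upper bound θ of Uniform(0, θ) is conjugate: posterior is Pareto(max(x_m, max xᵢ), k + n).
Sample maximum = 40.3; prior scale x_m = 24.41 → posterior scale = max = 40.30.
Posterior shape = 1.51 + 10 = 11.51.
The Pareto density is decreasing on [x_m, ∞), so the mode is x_m = 40.30.

40.30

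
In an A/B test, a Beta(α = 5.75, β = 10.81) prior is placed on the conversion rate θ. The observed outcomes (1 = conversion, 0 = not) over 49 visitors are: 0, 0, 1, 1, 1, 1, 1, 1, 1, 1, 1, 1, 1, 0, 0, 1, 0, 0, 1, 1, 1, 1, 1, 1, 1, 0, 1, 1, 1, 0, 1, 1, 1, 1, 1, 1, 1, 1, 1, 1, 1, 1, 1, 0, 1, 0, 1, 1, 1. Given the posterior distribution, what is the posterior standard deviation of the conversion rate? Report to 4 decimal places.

0.0571

The Beta prior is conjugate to a Binomial/Bernoulli likelihood; the update adds successes to α and failures to β.
Posterior: Beta(α+k, β+n−k) = Beta(5.75+39, 10.81+10) = Beta(44.75, 20.81).
Var = αβ/((α+β)²(α+β+1)) = 44.75·20.81/(65.56²·66.56) = 0.00325517; SD = √0.00325517 = 0.0571.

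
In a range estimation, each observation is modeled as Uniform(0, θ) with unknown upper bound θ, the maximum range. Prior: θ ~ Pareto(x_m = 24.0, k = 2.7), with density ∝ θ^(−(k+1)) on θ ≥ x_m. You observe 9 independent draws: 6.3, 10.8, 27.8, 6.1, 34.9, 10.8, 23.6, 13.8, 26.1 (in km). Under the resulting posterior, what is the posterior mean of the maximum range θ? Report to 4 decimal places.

A Pareto(scale x_m, shape k) prior on the upper bound θ of Uniform(0, θ) is conjugate: posterior is Pareto(max(x_m, max xᵢ), k + n).
Sample maximum = 34.9; prior scale x_m = 24.0 → posterior scale = max = 34.9.
Posterior shape = 2.7 + 9 = 11.7.
E[θ|data] = k·x_m/(k−1) = 11.7·34.9/10.7 = 38.1617.

38.1617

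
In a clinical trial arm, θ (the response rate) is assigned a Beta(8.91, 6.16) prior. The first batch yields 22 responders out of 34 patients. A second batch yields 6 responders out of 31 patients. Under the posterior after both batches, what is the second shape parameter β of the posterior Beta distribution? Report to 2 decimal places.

The Beta prior is conjugate to a Binomial/Bernoulli likelihood; the update adds successes to α and failures to β.
After batch 1: Beta(8.91+22, 6.16+12) = Beta(30.91, 18.16).
After batch 2: Beta(30.91+6, 18.16+25) = Beta(36.91, 43.16).
Posterior β = 43.16.

43.16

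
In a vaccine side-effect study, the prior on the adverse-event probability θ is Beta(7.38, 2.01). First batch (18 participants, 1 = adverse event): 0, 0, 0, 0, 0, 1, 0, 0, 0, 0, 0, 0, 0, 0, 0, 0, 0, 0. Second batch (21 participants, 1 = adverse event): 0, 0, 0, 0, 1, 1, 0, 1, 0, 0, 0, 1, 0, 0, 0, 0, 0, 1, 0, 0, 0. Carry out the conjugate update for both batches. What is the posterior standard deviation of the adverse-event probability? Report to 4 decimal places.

The Beta prior is conjugate to a Binomial/Bernoulli likelihood; the update adds successes to α and failures to β.
After batch 1: Beta(7.38+1, 2.01+17) = Beta(8.38, 19.01).
After batch 2: Beta(8.38+5, 19.01+16) = Beta(13.38, 35.01).
Var = αβ/((α+β)²(α+β+1)) = 13.38·35.01/(48.39²·49.39) = 0.00405040; SD = √0.00405040 = 0.0636.

0.0636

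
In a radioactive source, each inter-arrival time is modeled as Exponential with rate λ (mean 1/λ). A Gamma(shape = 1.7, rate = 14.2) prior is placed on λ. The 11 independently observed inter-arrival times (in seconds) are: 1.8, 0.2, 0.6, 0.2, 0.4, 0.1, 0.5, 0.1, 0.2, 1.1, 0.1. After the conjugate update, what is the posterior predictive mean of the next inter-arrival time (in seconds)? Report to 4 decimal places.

1.6667

With a Gamma(shape α, rate β) prior on the exponential rate λ, the posterior after n observations with total T = Σxᵢ is Gamma(α+n, β+T).
Sum of observations T = 5.3 seconds; n = 11.
Posterior: Gamma(1.7+11, 14.2+5.3) = Gamma(12.7, 19.5).
The predictive distribution for the next observation is Lomax; its mean is β/(α−1) = 19.5/11.7 = 1.6667.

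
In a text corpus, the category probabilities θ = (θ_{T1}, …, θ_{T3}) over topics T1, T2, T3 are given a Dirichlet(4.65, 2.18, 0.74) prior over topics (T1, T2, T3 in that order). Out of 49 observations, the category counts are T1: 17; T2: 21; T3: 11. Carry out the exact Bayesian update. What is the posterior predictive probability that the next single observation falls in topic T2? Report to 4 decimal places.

0.4098

The Dirichlet prior is conjugate to the Multinomial likelihood: each posterior αⱼ = prior αⱼ + observed count nⱼ.
Posterior concentration: (21.65, 23.18, 11.74), total = 56.57.
P(next = T2 | data) = α_{T2}/Σα = 0.4098.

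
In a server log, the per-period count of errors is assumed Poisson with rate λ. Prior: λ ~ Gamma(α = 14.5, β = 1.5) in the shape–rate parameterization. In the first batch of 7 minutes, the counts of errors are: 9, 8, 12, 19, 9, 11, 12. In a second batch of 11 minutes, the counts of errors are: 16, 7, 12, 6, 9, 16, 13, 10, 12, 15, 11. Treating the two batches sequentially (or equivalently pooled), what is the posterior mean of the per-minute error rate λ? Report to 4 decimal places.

With a Gamma(shape α, rate β) prior, the Poisson likelihood is conjugate: the posterior is Gamma(α + ΣXᵢ, β + n).
Batch 1: sum of counts S = 80 over n = 7 minutes.
After batch 1: Gamma(α+S, β+n) = Gamma(14.5+80, 1.5+7) = Gamma(94.5, 8.5).
Batch 2: sum of counts S = 127 over n = 11 minutes.
After batch 2: Gamma(α+S, β+n) = Gamma(94.5+127, 8.5+11) = Gamma(221.5, 19.5).
Posterior mean = α/β = 221.5/19.5 = 11.3590.

11.3590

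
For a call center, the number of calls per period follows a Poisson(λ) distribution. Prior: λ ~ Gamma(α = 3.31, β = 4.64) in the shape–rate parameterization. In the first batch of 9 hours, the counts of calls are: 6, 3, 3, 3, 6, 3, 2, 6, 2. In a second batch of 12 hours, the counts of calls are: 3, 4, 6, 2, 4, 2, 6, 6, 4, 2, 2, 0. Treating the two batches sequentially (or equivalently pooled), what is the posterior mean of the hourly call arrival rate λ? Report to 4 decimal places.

3.0542

With a Gamma(shape α, rate β) prior, the Poisson likelihood is conjugate: the posterior is Gamma(α + ΣXᵢ, β + n).
Batch 1: sum of counts S = 34 over n = 9 hours.
After batch 1: Gamma(α+S, β+n) = Gamma(3.31+34, 4.64+9) = Gamma(37.31, 13.64).
Batch 2: sum of counts S = 41 over n = 12 hours.
After batch 2: Gamma(α+S, β+n) = Gamma(37.31+41, 13.64+12) = Gamma(78.31, 25.64).
Posterior mean = α/β = 78.31/25.64 = 3.0542.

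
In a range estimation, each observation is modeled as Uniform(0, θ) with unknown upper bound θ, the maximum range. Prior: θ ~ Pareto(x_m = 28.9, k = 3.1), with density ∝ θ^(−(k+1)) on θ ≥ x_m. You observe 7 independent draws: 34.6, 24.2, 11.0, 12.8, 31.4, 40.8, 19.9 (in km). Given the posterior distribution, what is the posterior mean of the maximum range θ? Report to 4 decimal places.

45.2835

A Pareto(scale x_m, shape k) prior on the upper bound θ of Uniform(0, θ) is conjugate: posterior is Pareto(max(x_m, max xᵢ), k + n).
Sample maximum = 40.8; prior scale x_m = 28.9 → posterior scale = max = 40.8.
Posterior shape = 3.1 + 7 = 10.1.
E[θ|data] = k·x_m/(k−1) = 10.1·40.8/9.1 = 45.2835.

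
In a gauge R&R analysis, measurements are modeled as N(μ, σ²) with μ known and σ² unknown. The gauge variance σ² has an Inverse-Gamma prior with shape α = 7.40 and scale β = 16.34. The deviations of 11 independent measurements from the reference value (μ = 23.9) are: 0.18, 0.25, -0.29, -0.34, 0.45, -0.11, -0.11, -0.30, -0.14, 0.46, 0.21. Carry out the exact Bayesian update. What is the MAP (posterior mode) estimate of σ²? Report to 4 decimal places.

1.2074

With known mean μ and an Inverse-Gamma(α, β) prior on σ², the Normal likelihood is conjugate: posterior is Inv-Gamma(α + n/2, β + Σ(xᵢ−μ)²/2).
Σ(xᵢ−μ)² = (0.18)² + (0.25)² + (-0.29)² + (-0.34)² + (0.45)² + (-0.11)² + (-0.11)² + (-0.30)² + (-0.14)² + (0.46)² + (0.21)² = 0.8866.
Posterior: Inv-Gamma(7.40 + 11/2, 16.34 + 0.8866/2) = Inv-Gamma(12.90, 16.78330).
Mode = β/(α+1) = 16.78330/13.90 = 1.2074.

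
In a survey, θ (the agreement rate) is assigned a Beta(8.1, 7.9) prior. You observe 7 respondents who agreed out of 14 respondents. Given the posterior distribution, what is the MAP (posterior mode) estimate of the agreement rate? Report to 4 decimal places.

The Beta prior is conjugate to a Binomial/Bernoulli likelihood; the update adds successes to α and failures to β.
Posterior: Beta(α+k, β+n−k) = Beta(8.1+7, 7.9+7) = Beta(15.1, 14.9).
Mode of Beta(a,b) for a,b>1 is (a−1)/(a+b−2) = 14.1/28.0 = 0.5036.

0.5036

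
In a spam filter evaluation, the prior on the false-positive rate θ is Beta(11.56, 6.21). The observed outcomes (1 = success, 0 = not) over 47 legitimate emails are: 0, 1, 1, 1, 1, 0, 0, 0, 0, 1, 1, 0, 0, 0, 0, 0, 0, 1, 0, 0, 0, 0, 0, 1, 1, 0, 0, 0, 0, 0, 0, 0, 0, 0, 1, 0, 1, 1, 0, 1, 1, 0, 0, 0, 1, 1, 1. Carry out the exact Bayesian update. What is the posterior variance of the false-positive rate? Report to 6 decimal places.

The Beta prior is conjugate to a Binomial/Bernoulli likelihood; the update adds successes to α and failures to β.
Posterior: Beta(α+k, β+n−k) = Beta(11.56+17, 6.21+30) = Beta(28.56, 36.21).
Var = αβ/((α+β)²(α+β+1)) = 28.56·36.21/(64.77²·65.77) = 0.003748.

0.003748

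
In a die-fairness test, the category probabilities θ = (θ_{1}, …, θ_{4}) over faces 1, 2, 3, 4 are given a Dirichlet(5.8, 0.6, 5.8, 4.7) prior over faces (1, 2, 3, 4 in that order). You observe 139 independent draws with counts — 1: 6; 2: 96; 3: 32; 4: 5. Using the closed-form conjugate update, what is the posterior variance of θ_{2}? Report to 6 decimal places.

0.001502

The Dirichlet prior is conjugate to the Multinomial likelihood: each posterior αⱼ = prior αⱼ + observed count nⱼ.
Posterior concentration: (11.8, 96.6, 37.8, 9.7), total = 155.9.
Var[θ_j] = α_j(Σα−α_j)/((Σα)²(Σα+1)) = 96.6·59.3/(155.9²·156.9) = 0.001502.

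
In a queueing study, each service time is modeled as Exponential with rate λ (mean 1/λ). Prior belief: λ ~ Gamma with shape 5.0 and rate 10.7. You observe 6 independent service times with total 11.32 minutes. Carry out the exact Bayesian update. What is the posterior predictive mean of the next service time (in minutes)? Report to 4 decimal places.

With a Gamma(shape α, rate β) prior on the exponential rate λ, the posterior after n observations with total T = Σxᵢ is Gamma(α+n, β+T).
Posterior: Gamma(5.0+6, 10.7+11.32) = Gamma(11.0, 22.02).
The predictive distribution for the next observation is Lomax; its mean is β/(α−1) = 22.02/10.0 = 2.2020.

2.2020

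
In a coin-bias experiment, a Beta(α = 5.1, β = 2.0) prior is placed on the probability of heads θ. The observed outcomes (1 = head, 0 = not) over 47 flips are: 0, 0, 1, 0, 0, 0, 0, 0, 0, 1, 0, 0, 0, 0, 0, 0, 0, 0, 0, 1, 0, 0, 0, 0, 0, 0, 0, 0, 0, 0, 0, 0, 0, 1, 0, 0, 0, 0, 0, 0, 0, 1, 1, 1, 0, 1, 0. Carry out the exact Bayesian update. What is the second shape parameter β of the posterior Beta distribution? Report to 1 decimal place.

The Beta prior is conjugate to a Binomial/Bernoulli likelihood; the update adds successes to α and failures to β.
Posterior: Beta(α+k, β+n−k) = Beta(5.1+8, 2.0+39) = Beta(13.1, 41.0).
Posterior β = 41.0.

41.0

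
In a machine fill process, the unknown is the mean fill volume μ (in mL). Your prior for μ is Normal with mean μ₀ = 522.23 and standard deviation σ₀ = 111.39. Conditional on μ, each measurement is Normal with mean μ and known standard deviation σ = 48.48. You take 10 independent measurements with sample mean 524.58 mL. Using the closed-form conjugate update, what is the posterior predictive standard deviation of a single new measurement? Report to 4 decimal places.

For Normal data with known variance σ², a Normal(μ₀, σ₀²) prior on μ is conjugate. Posterior precision = 1/σ₀² + n/σ²; posterior mean is the precision-weighted average of μ₀ and x̄.
σ₀² = 111.39² = 12407.7321, σ² = 48.48² = 2350.3104; σ² + n·σ₀² = 2350.3104 + 10·12407.7321 = 126427.6314.
Posterior precision = 1/σ₀² + n/σ² = 1/12407.7321 + 10/2350.3104 = (σ² + n·σ₀²)/(σ₀²σ²) = 126427.6314/(12407.7321·2350.3104); posterior variance σₙ² = σ₀²σ²/(σ² + n·σ₀²) = 12407.7321·2350.3104/126427.6314 = 230.661774.
Predictive variance for one new observation = σₙ² + σ² = 12407.7321·2350.3104/126427.6314 + 2350.3104 = σ²·(σ₀² + 126427.6314)/126427.6314 = 2350.3104·138835.3635/126427.6314 = 2580.972174; SD = √(2350.3104·138835.3635/126427.6314) = 50.8033.

50.8033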